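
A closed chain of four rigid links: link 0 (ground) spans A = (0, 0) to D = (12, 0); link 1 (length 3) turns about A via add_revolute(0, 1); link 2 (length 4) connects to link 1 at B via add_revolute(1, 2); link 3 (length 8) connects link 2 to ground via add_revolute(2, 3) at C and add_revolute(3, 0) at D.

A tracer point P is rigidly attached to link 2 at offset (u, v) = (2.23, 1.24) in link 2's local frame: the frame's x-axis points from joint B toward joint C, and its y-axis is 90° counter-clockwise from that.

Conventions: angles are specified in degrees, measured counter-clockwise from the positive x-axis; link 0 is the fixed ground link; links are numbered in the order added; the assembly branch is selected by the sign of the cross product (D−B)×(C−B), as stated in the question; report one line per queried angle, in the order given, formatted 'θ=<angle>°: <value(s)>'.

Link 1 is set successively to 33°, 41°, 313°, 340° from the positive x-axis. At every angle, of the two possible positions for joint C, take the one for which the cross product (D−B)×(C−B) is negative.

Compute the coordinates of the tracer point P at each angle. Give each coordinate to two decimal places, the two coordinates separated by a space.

A=(0,0), D=(12.00,0)
θ=33°: B = A + 3.00·(cos33°, sin33°) = (2.5160, 1.6339)
θ=33°: |BD| = 9.6237
θ=33°: circle(B,4.00) ∩ circle(D,8.00): a=2.3180, h=3.2599
θ=33°:   candidates: C₊=(5.3538,4.4529) cross=31.372; C₋=(4.2469,-1.9722) cross=-31.372
θ=33°:   branch - wants cross < 0 → take C=(4.2469,-1.9722) (cross=-31.372)
θ=33°: ex = (C−B)/|BC| = (0.4327,-0.9015); ey = (0.9015,0.4327)
θ=33°: P = B + 2.23·ex + 1.24·ey = (4.5989,0.1601)
θ=41°: B = A + 3.00·(cos41°, sin41°) = (2.2641, 1.9682)
θ=41°: |BD| = 9.9328
θ=41°: circle(B,4.00) ∩ circle(D,8.00): a=2.5502, h=3.0817
θ=41°:   candidates: C₊=(5.3744,4.4834) cross=30.610; C₋=(4.1531,-1.5577) cross=-30.610
θ=41°:   branch - wants cross < 0 → take C=(4.1531,-1.5577) (cross=-30.610)
θ=41°: ex = (C−B)/|BC| = (0.4722,-0.8815); ey = (0.8815,0.4722)
θ=41°: P = B + 2.23·ex + 1.24·ey = (4.4103,0.5881)
θ=313°: B = A + 3.00·(cos313°, sin313°) = (2.0460, -2.1941)
θ=313°: |BD| = 10.1929
θ=313°: circle(B,4.00) ∩ circle(D,8.00): a=2.7419, h=2.9124
θ=313°:   candidates: C₊=(4.0967,1.2403) cross=29.686; C₋=(5.3505,-4.4480) cross=-29.686
θ=313°:   branch - wants cross < 0 → take C=(5.3505,-4.4480) (cross=-29.686)
θ=313°: ex = (C−B)/|BC| = (0.8261,-0.5635); ey = (0.5635,0.8261)
θ=313°: P = B + 2.23·ex + 1.24·ey = (4.5870,-2.4262)
θ=340°: B = A + 3.00·(cos340°, sin340°) = (2.8191, -1.0261)
θ=340°: |BD| = 9.2381
θ=340°: circle(B,4.00) ∩ circle(D,8.00): a=2.0211, h=3.4518
θ=340°:   candidates: C₊=(4.4443,2.6289) cross=31.888; C₋=(5.2111,-4.2321) cross=-31.888
θ=340°:   branch - wants cross < 0 → take C=(5.2111,-4.2321) (cross=-31.888)
θ=340°: ex = (C−B)/|BC| = (0.5980,-0.8015); ey = (0.8015,0.5980)
θ=340°: P = B + 2.23·ex + 1.24·ey = (5.1465,-2.0719)

θ=33°: 4.60 0.16
θ=41°: 4.41 0.59
θ=313°: 4.59 -2.43
θ=340°: 5.15 -2.07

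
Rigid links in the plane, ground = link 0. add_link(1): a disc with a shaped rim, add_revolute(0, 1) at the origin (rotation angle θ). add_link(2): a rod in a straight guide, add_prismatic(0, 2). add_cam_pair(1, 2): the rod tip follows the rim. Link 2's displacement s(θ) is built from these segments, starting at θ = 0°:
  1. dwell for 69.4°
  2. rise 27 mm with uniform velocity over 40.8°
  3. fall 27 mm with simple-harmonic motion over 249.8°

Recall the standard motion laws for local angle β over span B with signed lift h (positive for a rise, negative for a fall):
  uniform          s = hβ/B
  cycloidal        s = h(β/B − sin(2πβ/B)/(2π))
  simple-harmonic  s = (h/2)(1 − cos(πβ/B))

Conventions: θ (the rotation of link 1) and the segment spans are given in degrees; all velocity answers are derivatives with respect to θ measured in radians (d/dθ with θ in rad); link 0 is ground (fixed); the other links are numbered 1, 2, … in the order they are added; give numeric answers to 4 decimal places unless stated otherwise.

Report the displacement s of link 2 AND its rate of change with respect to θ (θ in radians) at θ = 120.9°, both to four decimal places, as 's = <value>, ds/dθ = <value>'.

segment 1 (0° to 69.4°, dwell): s unchanged at 0.0000
segment 2 (69.4° to 110.2°, uniform, h = 27) is passed completely: s = 0.0000 + (27) = 27.0000
θ = 120.9° falls in segment 3 (110.2° to 360°, simple-harmonic, h = -27): β = 120.9 − 110.2 = 10.7°, B = 249.8°; Δs = -27/2·(1 − cos(π·0.0428)) = -0.1220; s = 27.0000 − 0.1220 = 26.8780
velocity in seg [110.2°–360°] (simple-harmonic), θ in radians: β = 10.7° = 0.1868 rad, B = 249.8° = 4.3598 rad; ds/dθ = (πh/(2B)) sin(πβ/B) = (π·(-27)/(2·4.3598)) sin(π·0.0428) = -1.305099 mm/rad

s = 26.8780, ds/dθ = -1.3051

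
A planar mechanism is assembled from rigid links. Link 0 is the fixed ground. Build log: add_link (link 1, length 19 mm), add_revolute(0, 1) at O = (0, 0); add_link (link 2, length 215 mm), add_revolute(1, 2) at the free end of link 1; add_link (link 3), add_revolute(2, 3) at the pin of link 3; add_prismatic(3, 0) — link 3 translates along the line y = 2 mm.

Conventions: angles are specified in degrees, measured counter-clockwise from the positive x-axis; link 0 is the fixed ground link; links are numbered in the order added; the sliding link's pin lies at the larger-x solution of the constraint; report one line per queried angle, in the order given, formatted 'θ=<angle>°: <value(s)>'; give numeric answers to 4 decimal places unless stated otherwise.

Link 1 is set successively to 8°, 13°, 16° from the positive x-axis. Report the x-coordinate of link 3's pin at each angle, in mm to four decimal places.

geometry: r = 19 mm, L = 215 mm, e = 2 mm
θ=8°: crank pin P = (r cos θ, r sin θ) = (18.815093, 2.644289)
θ=8°: h = r sin θ − e = 2.644289 − 2 = 0.644289
θ=8°: x = r cos θ + √(L² − h²) = 18.815093 + 214.999035 = 233.814128
θ=13°: crank pin P = (r cos θ, r sin θ) = (18.513031, 4.274070)
θ=13°: h = r sin θ − e = 4.274070 − 2 = 2.274070
θ=13°: x = r cos θ + √(L² − h²) = 18.513031 + 214.987973 = 233.501004
θ=16°: crank pin P = (r cos θ, r sin θ) = (18.263972, 5.237110)
θ=16°: h = r sin θ − e = 5.237110 − 2 = 3.237110
θ=16°: x = r cos θ + √(L² − h²) = 18.263972 + 214.975629 = 233.239601

θ=8°: 233.8141
θ=13°: 233.5010
θ=16°: 233.2396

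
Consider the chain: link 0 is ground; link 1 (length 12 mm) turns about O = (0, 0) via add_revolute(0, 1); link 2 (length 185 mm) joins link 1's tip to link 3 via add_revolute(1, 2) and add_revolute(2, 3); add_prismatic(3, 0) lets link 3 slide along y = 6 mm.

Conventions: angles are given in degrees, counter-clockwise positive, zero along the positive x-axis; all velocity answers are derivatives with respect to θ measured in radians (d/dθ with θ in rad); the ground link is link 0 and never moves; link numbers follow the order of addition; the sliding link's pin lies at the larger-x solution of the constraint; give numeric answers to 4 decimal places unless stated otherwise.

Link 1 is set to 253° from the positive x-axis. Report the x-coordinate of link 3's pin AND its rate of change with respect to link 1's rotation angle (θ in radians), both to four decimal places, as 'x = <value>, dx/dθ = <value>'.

geometry: r = 12 mm, L = 185 mm, e = 6 mm
crank pin P = (r cos θ, r sin θ) = (-3.508460, -11.475657)
h = r sin θ − e = -11.475657 − 6 = -17.475657
x = r cos θ + √(L² − h²) = -3.508460 + 184.172749 = 180.664288
dx/dθ = −r sin θ − h·r cos θ/√(L² − h²) (θ in radians; h = -17.475657) = 11.142749

x = 180.6643, dx/dθ = 11.1427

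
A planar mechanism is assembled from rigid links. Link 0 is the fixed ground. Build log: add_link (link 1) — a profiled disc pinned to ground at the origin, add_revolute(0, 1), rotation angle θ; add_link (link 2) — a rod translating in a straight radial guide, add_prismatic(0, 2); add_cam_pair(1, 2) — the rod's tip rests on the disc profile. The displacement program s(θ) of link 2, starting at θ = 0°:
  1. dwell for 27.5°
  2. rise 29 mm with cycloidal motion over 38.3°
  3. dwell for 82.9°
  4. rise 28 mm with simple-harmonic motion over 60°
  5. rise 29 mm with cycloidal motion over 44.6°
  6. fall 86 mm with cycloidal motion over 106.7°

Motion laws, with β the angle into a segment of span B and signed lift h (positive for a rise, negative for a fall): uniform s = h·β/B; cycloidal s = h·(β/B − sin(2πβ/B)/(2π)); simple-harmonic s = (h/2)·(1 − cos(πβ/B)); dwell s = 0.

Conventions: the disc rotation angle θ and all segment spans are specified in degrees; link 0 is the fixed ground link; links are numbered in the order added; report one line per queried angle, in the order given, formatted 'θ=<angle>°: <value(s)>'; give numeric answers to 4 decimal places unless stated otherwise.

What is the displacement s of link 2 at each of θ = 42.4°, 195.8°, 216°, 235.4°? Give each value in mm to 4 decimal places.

seg 1 [0°–27.5°] dwell: s stays 0.0000
seg 2 [27.5°–65.8°] cycloidal, h=29: θ=42.4° here. β=14.9, B=38.3. 29·(0.3890 − sin(2π·0.3890)/(2π)) = 8.3184 → s = 8.3184
seg 2 [27.5°–65.8°] cycloidal, h=29: full span → s += 29 → s = 29.0000
seg 3 [65.8°–148.7°] dwell: s stays 29.0000
seg 4 [148.7°–208.7°] simple-harmonic, h=28: θ=195.8° here. β=47.1, B=60. 28/2·(1 − cos(π·0.7850)) = 24.9260 → s = 53.9260
seg 4 [148.7°–208.7°] simple-harmonic, h=28: full span → s += 28 → s = 57.0000
seg 5 [208.7°–253.3°] cycloidal, h=29: θ=216° here. β=7.3, B=44.6. 29·(0.1637 − sin(2π·0.1637)/(2π)) = 0.7936 → s = 57.7936
seg 5 [208.7°–253.3°] cycloidal, h=29: θ=235.4° here. β=26.7, B=44.6. 29·(0.5987 − sin(2π·0.5987)/(2π)) = 20.0422 → s = 77.0422

θ=42.4°: 8.3184
θ=195.8°: 53.9260
θ=216°: 57.7936
θ=235.4°: 77.0422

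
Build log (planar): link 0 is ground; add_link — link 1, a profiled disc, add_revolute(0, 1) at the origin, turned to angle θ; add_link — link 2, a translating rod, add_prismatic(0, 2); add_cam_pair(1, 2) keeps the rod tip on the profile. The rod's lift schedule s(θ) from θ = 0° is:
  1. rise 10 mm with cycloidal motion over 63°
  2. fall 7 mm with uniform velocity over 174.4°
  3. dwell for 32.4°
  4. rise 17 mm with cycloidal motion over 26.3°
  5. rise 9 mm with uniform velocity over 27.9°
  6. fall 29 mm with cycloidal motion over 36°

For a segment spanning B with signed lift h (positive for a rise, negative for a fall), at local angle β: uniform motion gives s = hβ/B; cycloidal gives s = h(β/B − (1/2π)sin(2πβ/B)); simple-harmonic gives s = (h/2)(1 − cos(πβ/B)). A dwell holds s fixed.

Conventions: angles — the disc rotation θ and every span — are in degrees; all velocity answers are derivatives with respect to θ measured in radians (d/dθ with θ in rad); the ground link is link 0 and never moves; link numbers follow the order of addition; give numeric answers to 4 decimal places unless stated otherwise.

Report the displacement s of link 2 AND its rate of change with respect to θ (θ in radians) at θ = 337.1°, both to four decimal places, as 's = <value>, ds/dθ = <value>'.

seg 1 [0°–63°] cycloidal, h=10: full span → s += 10 → s = 10.0000
seg 2 [63°–237.4°] uniform, h=-7: full span → s += -7 → s = 3.0000
seg 3 [237.4°–269.8°] dwell: s stays 3.0000
seg 4 [269.8°–296.1°] cycloidal, h=17: full span → s += 17 → s = 20.0000
seg 5 [296.1°–324°] uniform, h=9: full span → s += 9 → s = 29.0000
seg 6 [324°–360°] cycloidal, h=-29: θ=337.1° here. β=13.1, B=36. -29·(0.3639 − sin(2π·0.3639)/(2π)) = -7.0694 → s = 21.9306
velocity in seg [324°–360°] (cycloidal), θ in radians: β = 13.1° = 0.2286 rad, B = 36° = 0.6283 rad; ds/dθ = (h/B)(1 − cos(2πβ/B)) = ((-29)/0.6283)(1 − cos(2π·0.3639)) = -76.435294 mm/rad

s = 21.9306, ds/dθ = -76.4353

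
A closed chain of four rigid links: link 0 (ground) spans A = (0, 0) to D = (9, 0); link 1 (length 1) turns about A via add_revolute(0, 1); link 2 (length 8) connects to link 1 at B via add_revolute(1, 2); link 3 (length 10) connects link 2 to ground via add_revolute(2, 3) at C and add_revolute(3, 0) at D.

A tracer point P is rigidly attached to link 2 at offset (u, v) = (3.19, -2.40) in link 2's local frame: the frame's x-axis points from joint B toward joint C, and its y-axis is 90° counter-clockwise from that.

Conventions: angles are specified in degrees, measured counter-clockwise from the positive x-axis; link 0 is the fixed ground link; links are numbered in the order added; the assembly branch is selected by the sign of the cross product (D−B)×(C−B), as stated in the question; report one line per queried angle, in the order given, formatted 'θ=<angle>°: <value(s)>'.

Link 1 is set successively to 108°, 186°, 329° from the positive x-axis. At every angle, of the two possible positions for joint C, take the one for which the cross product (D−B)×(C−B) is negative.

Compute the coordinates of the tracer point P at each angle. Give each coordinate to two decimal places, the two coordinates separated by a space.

A=(0,0), D=(9.00,0)
θ=108°: B = A + 1.00·(cos108°, sin108°) = (-0.3090, 0.9511)
θ=108°: |BD| = 9.3575
θ=108°: circle(B,8.00) ∩ circle(D,10.00): a=2.7551, h=7.5106
θ=108°:   candidates: C₊=(3.1952,8.1427) cross=70.280; C₋=(1.6685,-6.8007) cross=-70.280
θ=108°:   branch - wants cross < 0 → take C=(1.6685,-6.8007) (cross=-70.280)
θ=108°: ex = (C−B)/|BC| = (0.2472,-0.9690); ey = (0.9690,0.2472)
θ=108°: P = B + 3.19·ex + -2.40·ey = (-1.8460,-2.7332)
θ=186°: B = A + 1.00·(cos186°, sin186°) = (-0.9945, -0.1045)
θ=186°: |BD| = 9.9951
θ=186°: circle(B,8.00) ∩ circle(D,10.00): a=3.1966, h=7.3336
θ=186°:   candidates: C₊=(2.1253,7.2621) cross=73.300; C₋=(2.2786,-7.4043) cross=-73.300
θ=186°:   branch - wants cross < 0 → take C=(2.2786,-7.4043) (cross=-73.300)
θ=186°: ex = (C−B)/|BC| = (0.4091,-0.9125); ey = (0.9125,0.4091)
θ=186°: P = B + 3.19·ex + -2.40·ey = (-1.8793,-3.9973)
θ=329°: B = A + 1.00·(cos329°, sin329°) = (0.8572, -0.5150)
θ=329°: |BD| = 8.1591
θ=329°: circle(B,8.00) ∩ circle(D,10.00): a=1.8734, h=7.7775
θ=329°:   candidates: C₊=(2.2359,7.3653) cross=63.458; C₋=(3.2178,-8.1588) cross=-63.458
θ=329°:   branch - wants cross < 0 → take C=(3.2178,-8.1588) (cross=-63.458)
θ=329°: ex = (C−B)/|BC| = (0.2951,-0.9555); ey = (0.9555,0.2951)
θ=329°: P = B + 3.19·ex + -2.40·ey = (-0.4947,-4.2712)

θ=108°: -1.85 -2.73
θ=186°: -1.88 -4.00
θ=329°: -0.49 -4.27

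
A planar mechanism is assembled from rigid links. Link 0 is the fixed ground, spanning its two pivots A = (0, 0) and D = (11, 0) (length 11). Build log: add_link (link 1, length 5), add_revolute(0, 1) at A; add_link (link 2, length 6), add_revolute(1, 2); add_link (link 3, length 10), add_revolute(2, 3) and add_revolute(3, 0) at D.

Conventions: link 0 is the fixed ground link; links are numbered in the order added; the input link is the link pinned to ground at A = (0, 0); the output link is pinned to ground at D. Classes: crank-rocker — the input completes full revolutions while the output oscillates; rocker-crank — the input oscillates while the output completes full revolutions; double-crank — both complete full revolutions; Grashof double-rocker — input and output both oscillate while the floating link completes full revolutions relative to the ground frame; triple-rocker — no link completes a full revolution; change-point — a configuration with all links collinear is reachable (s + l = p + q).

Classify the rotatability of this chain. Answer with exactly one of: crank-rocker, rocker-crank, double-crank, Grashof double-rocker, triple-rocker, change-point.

lengths: ground=11, input=5, coupler=6, output=10
sorted: s=5 (shortest), l=11 (longest), p+q=16
s + l = 16 vs p + q = 16
s + l = p + q → change-point (collinear configuration reachable)

change-point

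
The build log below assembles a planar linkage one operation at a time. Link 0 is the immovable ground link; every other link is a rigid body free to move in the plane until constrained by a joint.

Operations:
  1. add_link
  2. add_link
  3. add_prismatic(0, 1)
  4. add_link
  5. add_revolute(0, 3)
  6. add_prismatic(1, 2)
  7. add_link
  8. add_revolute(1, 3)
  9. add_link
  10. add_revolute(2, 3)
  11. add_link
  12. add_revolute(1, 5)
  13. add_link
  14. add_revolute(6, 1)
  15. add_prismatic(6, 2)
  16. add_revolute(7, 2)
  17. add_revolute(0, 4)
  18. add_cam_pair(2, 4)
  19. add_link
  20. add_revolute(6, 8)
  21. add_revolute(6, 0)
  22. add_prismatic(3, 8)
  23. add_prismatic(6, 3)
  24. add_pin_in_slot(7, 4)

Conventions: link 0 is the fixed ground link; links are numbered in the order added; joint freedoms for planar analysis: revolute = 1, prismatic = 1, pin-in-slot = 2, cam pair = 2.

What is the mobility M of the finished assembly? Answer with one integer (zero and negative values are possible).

(L,J1,J2)=(1,0,0); link0 fixed
link1: (2,0,0)
link2: (3,0,0)
P 0-1 [J1]: (3,1,0)
link3: (4,1,0)
R 0-3 [J1]: (4,2,0)
P 1-2 [J1]: (4,3,0)
link4: (5,3,0)
R 1-3 [J1]: (5,4,0)
link5: (6,4,0)
R 2-3 [J1]: (6,5,0)
link6: (7,5,0)
R 1-5 [J1]: (7,6,0)
link7: (8,6,0)
R 6-1 [J1]: (8,7,0)
P 6-2 [J1]: (8,8,0)
R 7-2 [J1]: (8,9,0)
R 0-4 [J1]: (8,10,0)
C 2-4 [J2]: (8,10,1)
link8: (9,10,1)
R 6-8 [J1]: (9,11,1)
R 6-0 [J1]: (9,12,1)
P 3-8 [J1]: (9,13,1)
P 6-3 [J1]: (9,14,1)
PS 7-4 [J2]: (9,14,2)
Grübler: 3·8 − 2·14 − 2 = -6

M = -6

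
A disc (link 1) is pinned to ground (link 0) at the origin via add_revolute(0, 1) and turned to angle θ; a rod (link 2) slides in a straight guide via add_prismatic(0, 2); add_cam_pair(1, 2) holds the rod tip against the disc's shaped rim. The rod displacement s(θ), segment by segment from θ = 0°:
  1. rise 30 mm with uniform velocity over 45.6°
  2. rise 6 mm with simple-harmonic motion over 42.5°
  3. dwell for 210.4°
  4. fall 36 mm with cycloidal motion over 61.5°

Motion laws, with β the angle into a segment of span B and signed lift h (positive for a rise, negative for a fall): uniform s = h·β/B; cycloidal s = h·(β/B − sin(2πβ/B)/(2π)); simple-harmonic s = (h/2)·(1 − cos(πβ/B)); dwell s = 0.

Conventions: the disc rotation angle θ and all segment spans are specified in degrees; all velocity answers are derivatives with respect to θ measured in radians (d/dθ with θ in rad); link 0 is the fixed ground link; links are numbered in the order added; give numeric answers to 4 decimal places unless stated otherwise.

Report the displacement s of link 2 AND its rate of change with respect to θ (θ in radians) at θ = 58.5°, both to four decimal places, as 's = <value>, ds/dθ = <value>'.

segment 1 (0° to 45.6°, uniform, h = 30) is passed completely: s = 0.0000 + (30) = 30.0000
θ = 58.5° falls in segment 2 (45.6° to 88.1°, simple-harmonic, h = 6): β = 58.5 − 45.6 = 12.9°, B = 42.5°; Δs = 6/2·(1 − cos(π·0.3035)) = 1.2637; s = 30.0000 + 1.2637 = 31.2637
velocity in seg [45.6°–88.1°] (simple-harmonic), θ in radians: β = 12.9° = 0.2251 rad, B = 42.5° = 0.7418 rad; ds/dθ = (πh/(2B)) sin(πβ/B) = (π·6/(2·0.7418)) sin(π·0.3035) = 10.361450 mm/rad

s = 31.2637, ds/dθ = 10.3614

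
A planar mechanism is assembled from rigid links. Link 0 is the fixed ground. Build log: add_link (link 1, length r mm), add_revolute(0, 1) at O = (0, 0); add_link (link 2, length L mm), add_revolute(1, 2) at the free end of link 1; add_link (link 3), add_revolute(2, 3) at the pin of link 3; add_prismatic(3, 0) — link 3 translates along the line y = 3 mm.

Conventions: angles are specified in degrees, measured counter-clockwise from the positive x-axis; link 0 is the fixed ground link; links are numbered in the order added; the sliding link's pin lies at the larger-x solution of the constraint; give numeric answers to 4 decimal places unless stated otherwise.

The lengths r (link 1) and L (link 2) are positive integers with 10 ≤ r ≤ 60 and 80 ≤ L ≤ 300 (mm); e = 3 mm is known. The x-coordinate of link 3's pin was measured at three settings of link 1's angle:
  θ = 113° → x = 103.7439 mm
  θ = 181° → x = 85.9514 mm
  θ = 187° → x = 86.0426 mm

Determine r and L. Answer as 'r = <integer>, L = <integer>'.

constraint per measurement: (x − r cos θ)² + (r sin θ − e)² = L²
subtracting the θ₁ and θ₂ equations cancels the r² and L² terms:
r = (x₁² − x₂²) / (2[(x₁cos θ₁ + e sin θ₁) − (x₂cos θ₂ + e sin θ₂)]) = 35.0002 → r = 35
L² = (x₁ − r cos θ₁)² + (r sin θ₁ − e)² = 14641.0087 → L = 121.0000 → L = 121
check at θ₃=187°: x = 86.0426 (printed 86.0426) ✓

r = 35, L = 121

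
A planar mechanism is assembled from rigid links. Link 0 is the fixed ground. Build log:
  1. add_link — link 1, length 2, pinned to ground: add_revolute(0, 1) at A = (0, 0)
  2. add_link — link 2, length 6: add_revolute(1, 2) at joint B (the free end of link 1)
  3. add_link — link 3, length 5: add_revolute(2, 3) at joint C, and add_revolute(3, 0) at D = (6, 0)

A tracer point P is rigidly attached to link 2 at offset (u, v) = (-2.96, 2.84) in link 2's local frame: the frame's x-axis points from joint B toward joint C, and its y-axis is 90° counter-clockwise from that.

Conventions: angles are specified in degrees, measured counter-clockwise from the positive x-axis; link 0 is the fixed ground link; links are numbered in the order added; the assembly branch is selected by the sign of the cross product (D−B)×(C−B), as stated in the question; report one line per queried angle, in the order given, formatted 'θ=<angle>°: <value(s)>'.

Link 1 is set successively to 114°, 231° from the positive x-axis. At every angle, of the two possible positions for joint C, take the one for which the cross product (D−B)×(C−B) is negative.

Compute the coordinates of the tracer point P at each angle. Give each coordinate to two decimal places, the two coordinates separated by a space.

A=(0,0), D=(6.00,0)
θ=114°: B = A + 2.00·(cos114°, sin114°) = (-0.8135, 1.8271)
θ=114°: |BD| = 7.0542
θ=114°: circle(B,6.00) ∩ circle(D,5.00): a=4.3068, h=4.1775
θ=114°:   candidates: C₊=(4.4283,4.7466) cross=29.469; C₋=(2.2643,-3.3234) cross=-29.469
θ=114°:   branch - wants cross < 0 → take C=(2.2643,-3.3234) (cross=-29.469)
θ=114°: ex = (C−B)/|BC| = (0.5130,-0.8584); ey = (0.8584,0.5130)
θ=114°: P = B + -2.96·ex + 2.84·ey = (0.1060,5.8248)
θ=231°: B = A + 2.00·(cos231°, sin231°) = (-1.2586, -1.5543)
θ=231°: |BD| = 7.4232
θ=231°: circle(B,6.00) ∩ circle(D,5.00): a=4.4525, h=4.0218
θ=231°:   candidates: C₊=(2.2531,3.3107) cross=29.855; C₋=(3.9373,-4.5547) cross=-29.855
θ=231°:   branch - wants cross < 0 → take C=(3.9373,-4.5547) (cross=-29.855)
θ=231°: ex = (C−B)/|BC| = (0.8660,-0.5001); ey = (0.5001,0.8660)
θ=231°: P = B + -2.96·ex + 2.84·ey = (-2.4018,2.3853)

θ=114°: 0.11 5.82
θ=231°: -2.40 2.39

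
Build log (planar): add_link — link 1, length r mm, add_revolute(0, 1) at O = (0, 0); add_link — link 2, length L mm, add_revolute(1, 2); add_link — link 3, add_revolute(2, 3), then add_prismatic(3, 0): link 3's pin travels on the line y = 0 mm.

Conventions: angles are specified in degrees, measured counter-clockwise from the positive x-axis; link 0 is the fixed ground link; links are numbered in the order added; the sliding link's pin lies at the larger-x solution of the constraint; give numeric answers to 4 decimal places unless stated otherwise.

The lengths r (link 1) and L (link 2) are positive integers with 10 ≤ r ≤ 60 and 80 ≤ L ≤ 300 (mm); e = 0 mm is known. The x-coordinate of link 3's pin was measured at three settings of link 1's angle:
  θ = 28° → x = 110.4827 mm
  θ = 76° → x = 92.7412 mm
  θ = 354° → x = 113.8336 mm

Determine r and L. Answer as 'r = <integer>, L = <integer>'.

constraint per measurement: (x − r cos θ)² + (r sin θ − e)² = L²
subtracting the θ₁ and θ₂ equations cancels the r² and L² terms:
r = (x₁² − x₂²) / (2[(x₁cos θ₁ + e sin θ₁) − (x₂cos θ₂ + e sin θ₂)]) = 24.0001 → r = 24
L² = (x₁ − r cos θ₁)² + (r sin θ₁ − e)² = 8100.0062 → L = 90.0000 → L = 90
check at θ₃=354°: x = 113.8336 (printed 113.8336) ✓

r = 24, L = 90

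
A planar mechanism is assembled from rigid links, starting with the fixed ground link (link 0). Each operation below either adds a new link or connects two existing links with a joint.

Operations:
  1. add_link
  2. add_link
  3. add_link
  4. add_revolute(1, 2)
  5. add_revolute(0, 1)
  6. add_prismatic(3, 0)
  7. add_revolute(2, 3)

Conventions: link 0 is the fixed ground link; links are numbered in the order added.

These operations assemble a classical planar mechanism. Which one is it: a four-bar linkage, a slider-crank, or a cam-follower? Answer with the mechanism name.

links: 4 (incl. ground); joints: 3 revolute, 1 prismatic, 0 higher (cam) pair, forming one closed loop
4 links, 3 revolutes + 1 prismatic in one loop → slider-crank

slider-crank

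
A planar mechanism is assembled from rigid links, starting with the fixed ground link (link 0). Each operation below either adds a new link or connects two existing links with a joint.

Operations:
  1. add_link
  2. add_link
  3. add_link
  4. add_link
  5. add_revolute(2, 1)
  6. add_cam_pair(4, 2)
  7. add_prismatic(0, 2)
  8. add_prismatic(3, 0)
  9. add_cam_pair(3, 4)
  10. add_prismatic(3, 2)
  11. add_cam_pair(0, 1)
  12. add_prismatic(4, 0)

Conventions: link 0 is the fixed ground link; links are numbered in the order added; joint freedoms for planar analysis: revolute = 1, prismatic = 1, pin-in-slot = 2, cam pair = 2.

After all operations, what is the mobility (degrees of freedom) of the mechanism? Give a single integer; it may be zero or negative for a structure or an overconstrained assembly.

ground; <1,0,0>
#1 <2,0,0>
#2 <3,0,0>
#3 <4,0,0>
#4 <5,0,0>
R:2↔1 J1 <5,1,0>
C:4↔2 J2 <5,1,1>
P:0↔2 J1 <5,2,1>
P:3↔0 J1 <5,3,1>
C:3↔4 J2 <5,3,2>
P:3↔2 J1 <5,4,2>
C:0↔1 J2 <5,4,3>
P:4↔0 J1 <5,5,3>
3×4 − 2×5 − 1×3 = -1

M = -1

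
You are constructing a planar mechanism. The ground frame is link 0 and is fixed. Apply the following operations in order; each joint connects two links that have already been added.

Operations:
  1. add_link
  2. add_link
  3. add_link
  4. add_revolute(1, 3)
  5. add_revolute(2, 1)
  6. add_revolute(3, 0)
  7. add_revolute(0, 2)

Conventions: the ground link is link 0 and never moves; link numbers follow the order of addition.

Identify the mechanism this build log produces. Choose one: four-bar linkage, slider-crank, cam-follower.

links: 4 (incl. ground); joints: 4 revolute, 0 prismatic, 0 higher (cam) pair, forming one closed loop
4 links in a single 4R loop → four-bar linkage

four-bar linkage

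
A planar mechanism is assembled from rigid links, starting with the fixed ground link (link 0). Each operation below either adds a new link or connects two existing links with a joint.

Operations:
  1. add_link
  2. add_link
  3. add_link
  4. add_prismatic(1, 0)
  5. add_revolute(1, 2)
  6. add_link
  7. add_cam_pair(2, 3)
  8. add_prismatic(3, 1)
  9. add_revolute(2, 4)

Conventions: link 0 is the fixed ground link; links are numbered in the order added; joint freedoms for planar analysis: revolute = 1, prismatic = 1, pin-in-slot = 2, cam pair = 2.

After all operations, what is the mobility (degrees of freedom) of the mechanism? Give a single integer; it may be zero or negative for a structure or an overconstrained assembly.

(L,J1,J2)=(1,0,0); link0 fixed
link1: (2,0,0)
link2: (3,0,0)
link3: (4,0,0)
P 1-0 [J1]: (4,1,0)
R 1-2 [J1]: (4,2,0)
link4: (5,2,0)
C 2-3 [J2]: (5,2,1)
P 3-1 [J1]: (5,3,1)
R 2-4 [J1]: (5,4,1)
Grübler: 3·4 − 2·4 − 1 = 3

M = 3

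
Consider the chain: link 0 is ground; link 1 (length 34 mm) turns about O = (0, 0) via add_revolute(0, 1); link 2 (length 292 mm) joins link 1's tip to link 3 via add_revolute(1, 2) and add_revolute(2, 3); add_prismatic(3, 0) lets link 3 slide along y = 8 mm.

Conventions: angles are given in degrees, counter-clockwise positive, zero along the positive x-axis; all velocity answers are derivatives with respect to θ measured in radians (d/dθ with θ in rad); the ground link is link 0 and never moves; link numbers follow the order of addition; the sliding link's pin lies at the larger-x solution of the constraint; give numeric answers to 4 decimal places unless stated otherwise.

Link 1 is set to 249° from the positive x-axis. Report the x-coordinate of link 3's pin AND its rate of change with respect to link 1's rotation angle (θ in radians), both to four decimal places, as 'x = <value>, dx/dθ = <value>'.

geometry: r = 34 mm, L = 292 mm, e = 8 mm
crank pin P = (r cos θ, r sin θ) = (-12.184510, -31.741735)
h = r sin θ − e = -31.741735 − 8 = -39.741735
x = r cos θ + √(L² − h²) = -12.184510 + 289.282897 = 277.098387
dx/dθ = −r sin θ − h·r cos θ/√(L² − h²) (θ in radians; h = -39.741735) = 30.067824

x = 277.0984, dx/dθ = 30.0678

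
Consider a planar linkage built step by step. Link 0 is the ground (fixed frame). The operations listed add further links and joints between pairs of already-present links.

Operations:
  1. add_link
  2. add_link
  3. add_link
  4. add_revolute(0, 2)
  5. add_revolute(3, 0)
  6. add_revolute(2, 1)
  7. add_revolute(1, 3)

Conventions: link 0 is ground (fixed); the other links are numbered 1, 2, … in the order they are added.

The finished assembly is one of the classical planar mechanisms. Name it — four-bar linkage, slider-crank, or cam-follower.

links: 4 (incl. ground); joints: 4 revolute, 0 prismatic, 0 higher (cam) pair, forming one closed loop
4 links in a single 4R loop → four-bar linkage

four-bar linkage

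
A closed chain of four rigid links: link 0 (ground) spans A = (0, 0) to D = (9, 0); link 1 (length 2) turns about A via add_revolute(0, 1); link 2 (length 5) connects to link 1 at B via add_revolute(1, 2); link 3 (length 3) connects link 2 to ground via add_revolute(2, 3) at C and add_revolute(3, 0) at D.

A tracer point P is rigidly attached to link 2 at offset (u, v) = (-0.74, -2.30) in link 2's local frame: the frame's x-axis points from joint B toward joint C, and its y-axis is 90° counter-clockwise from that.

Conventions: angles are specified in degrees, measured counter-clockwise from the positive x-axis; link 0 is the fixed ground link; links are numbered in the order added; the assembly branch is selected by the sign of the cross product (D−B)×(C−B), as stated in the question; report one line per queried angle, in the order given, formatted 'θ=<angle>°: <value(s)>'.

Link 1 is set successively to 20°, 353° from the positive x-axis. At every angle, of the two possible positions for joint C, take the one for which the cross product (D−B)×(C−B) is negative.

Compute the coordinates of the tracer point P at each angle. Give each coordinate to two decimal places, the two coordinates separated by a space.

A=(0,0), D=(9.00,0)
θ=20°: B = A + 2.00·(cos20°, sin20°) = (1.8794, 0.6840)
θ=20°: |BD| = 7.1534
θ=20°: circle(B,5.00) ∩ circle(D,3.00): a=4.6950, h=1.7195
θ=20°:   candidates: C₊=(6.7173,1.9467) cross=12.300; C₋=(6.3885,-1.4765) cross=-12.300
θ=20°:   branch - wants cross < 0 → take C=(6.3885,-1.4765) (cross=-12.300)
θ=20°: ex = (C−B)/|BC| = (0.9018,-0.4321); ey = (0.4321,0.9018)
θ=20°: P = B + -0.74·ex + -2.30·ey = (0.2182,-1.0704)
θ=353°: B = A + 2.00·(cos353°, sin353°) = (1.9851, -0.2437)
θ=353°: |BD| = 7.0191
θ=353°: circle(B,5.00) ∩ circle(D,3.00): a=4.6493, h=1.8395
θ=353°:   candidates: C₊=(6.5677,1.7561) cross=12.912; C₋=(6.6955,-1.9207) cross=-12.912
θ=353°:   branch - wants cross < 0 → take C=(6.6955,-1.9207) (cross=-12.912)
θ=353°: ex = (C−B)/|BC| = (0.9421,-0.3354); ey = (0.3354,0.9421)
θ=353°: P = B + -0.74·ex + -2.30·ey = (0.5165,-2.1623)

θ=20°: 0.22 -1.07
θ=353°: 0.52 -2.16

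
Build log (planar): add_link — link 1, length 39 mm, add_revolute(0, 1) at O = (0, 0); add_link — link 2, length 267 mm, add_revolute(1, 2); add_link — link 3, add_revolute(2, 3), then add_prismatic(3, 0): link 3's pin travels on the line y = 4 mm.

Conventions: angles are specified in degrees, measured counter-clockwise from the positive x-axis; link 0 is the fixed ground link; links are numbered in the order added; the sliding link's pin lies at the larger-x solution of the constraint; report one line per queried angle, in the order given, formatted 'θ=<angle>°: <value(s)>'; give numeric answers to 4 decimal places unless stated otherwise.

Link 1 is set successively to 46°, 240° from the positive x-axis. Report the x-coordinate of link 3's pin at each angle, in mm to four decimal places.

geometry: r = 39 mm, L = 267 mm, e = 4 mm
θ=46°: crank pin P = (r cos θ, r sin θ) = (27.091676, 28.054252)
θ=46°: h = r sin θ − e = 28.054252 − 4 = 24.054252
θ=46°: x = r cos θ + √(L² − h²) = 27.091676 + 265.914259 = 293.005935
θ=240°: crank pin P = (r cos θ, r sin θ) = (-19.500000, -33.774991)
θ=240°: h = r sin θ − e = -33.774991 − 4 = -37.774991
θ=240°: x = r cos θ + √(L² − h²) = -19.500000 + 264.314302 = 244.814302

θ=46°: 293.0059
θ=240°: 244.8143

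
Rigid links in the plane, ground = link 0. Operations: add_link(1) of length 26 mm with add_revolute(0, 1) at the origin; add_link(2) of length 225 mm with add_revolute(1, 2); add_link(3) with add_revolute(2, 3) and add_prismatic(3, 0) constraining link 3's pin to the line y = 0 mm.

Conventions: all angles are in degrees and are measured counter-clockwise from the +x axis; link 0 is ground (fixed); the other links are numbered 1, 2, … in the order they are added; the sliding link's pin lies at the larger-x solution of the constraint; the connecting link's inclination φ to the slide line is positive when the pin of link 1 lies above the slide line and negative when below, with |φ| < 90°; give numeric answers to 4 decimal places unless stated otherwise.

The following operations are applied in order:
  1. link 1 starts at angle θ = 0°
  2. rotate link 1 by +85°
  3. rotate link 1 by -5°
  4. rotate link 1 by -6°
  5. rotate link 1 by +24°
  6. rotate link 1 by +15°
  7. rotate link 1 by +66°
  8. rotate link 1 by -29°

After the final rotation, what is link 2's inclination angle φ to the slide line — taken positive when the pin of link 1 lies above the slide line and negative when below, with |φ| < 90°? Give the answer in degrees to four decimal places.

geometry: r = 26 mm, L = 225 mm, e = 0 mm; θ starts at 0°
rotate link 1 by +85°: θ ← 0° +85° = 85°
rotate link 1 by -5°: θ ← 85° -5° = 80°
rotate link 1 by -6°: θ ← 80° -6° = 74°
rotate link 1 by +24°: θ ← 74° +24° = 98°
rotate link 1 by +15°: θ ← 98° +15° = 113°
rotate link 1 by +66°: θ ← 113° +66° = 179°
rotate link 1 by -29°: θ ← 179° -29° = 150°
h = r sin θ − e = 13.000000 − 0 = 13.000000
sin φ = h / L = 13.000000 / 225 = 0.05777778
φ = arcsin(0.05777778) = 3.312267°

3.3123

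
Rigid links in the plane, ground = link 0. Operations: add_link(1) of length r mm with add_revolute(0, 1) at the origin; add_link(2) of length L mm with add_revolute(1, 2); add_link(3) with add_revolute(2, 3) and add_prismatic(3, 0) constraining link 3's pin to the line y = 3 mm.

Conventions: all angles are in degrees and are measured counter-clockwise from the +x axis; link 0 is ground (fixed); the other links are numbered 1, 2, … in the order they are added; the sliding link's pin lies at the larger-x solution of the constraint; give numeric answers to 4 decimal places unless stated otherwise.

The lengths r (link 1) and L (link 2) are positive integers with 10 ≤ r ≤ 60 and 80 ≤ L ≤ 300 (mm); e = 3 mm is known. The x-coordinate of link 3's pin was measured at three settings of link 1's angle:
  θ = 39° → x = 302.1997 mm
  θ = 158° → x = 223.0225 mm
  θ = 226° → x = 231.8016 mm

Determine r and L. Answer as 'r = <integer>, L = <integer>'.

constraint per measurement: (x − r cos θ)² + (r sin θ − e)² = L²
subtracting the θ₁ and θ₂ equations cancels the r² and L² terms:
r = (x₁² − x₂²) / (2[(x₁cos θ₁ + e sin θ₁) − (x₂cos θ₂ + e sin θ₂)]) = 47.0000 → r = 47
L² = (x₁ − r cos θ₁)² + (r sin θ₁ − e)² = 71288.9823 → L = 267.0000 → L = 267
check at θ₃=226°: x = 231.8016 (printed 231.8016) ✓

r = 47, L = 267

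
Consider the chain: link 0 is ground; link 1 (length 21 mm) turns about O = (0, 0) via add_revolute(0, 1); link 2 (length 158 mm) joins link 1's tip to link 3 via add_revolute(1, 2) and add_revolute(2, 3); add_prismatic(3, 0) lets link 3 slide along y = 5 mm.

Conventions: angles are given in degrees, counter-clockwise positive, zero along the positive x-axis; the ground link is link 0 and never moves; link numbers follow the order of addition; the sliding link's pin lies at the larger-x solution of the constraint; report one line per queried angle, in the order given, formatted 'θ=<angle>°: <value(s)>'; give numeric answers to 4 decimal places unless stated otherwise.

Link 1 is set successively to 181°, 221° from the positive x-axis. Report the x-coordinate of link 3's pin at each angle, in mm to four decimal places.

geometry: r = 21 mm, L = 158 mm, e = 5 mm
θ=181°: crank pin P = (r cos θ, r sin θ) = (-20.996802, -0.366501)
θ=181°: h = r sin θ − e = -0.366501 − 5 = -5.366501
θ=181°: x = r cos θ + √(L² − h²) = -20.996802 + 157.908837 = 136.912035
θ=221°: crank pin P = (r cos θ, r sin θ) = (-15.848901, -13.777240)
θ=221°: h = r sin θ − e = -13.777240 − 5 = -18.777240
θ=221°: x = r cos θ + √(L² − h²) = -15.848901 + 156.880258 = 141.031357

θ=181°: 136.9120
θ=221°: 141.0314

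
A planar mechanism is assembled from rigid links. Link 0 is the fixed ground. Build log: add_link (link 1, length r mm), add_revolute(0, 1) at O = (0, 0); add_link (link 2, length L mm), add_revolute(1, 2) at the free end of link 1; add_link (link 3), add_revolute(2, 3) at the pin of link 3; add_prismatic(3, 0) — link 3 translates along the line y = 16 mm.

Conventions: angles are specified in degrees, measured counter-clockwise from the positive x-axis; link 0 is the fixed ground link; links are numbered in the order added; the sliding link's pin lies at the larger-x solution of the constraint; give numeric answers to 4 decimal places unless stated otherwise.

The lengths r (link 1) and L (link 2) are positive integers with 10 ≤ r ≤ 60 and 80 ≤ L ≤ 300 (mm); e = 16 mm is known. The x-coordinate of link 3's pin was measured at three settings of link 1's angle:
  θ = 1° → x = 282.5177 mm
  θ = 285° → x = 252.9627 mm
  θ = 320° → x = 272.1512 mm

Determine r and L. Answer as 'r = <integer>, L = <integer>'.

constraint per measurement: (x − r cos θ)² + (r sin θ − e)² = L²
subtracting the θ₁ and θ₂ equations cancels the r² and L² terms:
r = (x₁² − x₂²) / (2[(x₁cos θ₁ + e sin θ₁) − (x₂cos θ₂ + e sin θ₂)]) = 34.0000 → r = 34
L² = (x₁ − r cos θ₁)² + (r sin θ₁ − e)² = 62000.9850 → L = 249.0000 → L = 249
check at θ₃=320°: x = 272.1512 (printed 272.1512) ✓

r = 34, L = 249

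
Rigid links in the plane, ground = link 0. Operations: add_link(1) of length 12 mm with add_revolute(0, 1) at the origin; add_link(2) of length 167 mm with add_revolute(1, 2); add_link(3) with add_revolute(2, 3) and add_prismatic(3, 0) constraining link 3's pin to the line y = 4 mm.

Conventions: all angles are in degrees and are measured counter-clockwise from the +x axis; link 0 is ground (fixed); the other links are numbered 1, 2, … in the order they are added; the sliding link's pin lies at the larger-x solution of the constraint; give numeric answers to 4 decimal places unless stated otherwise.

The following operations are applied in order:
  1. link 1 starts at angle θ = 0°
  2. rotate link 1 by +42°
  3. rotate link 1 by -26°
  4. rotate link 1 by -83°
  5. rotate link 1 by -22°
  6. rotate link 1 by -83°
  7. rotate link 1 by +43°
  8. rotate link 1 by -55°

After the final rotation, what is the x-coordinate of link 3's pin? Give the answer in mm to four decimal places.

geometry: r = 12 mm, L = 167 mm, e = 4 mm; θ starts at 0°
rotate link 1 by +42°: θ ← 0° +42° = 42°
rotate link 1 by -26°: θ ← 42° -26° = 16°
rotate link 1 by -83°: θ ← 16° -83° = -67°
rotate link 1 by -22°: θ ← -67° -22° = -89°
rotate link 1 by -83°: θ ← -89° -83° = -172°
rotate link 1 by +43°: θ ← -172° +43° = -129°
rotate link 1 by -55°: θ ← -129° -55° = -184°
crank pin P = (r cos θ, r sin θ) = (-11.970769, 0.837078)
h = r sin θ − e = 0.837078 − 4 = -3.162922
x = r cos θ + √(L² − h²) = -11.970769 + 166.970045 = 154.999276

154.9993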